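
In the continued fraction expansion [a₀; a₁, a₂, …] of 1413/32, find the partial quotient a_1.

6

Run the Euclidean algorithm, recording each quotient:
⌊1413/32⌋ = 44, remainder 5
⌊32/5⌋ = 6, remainder 2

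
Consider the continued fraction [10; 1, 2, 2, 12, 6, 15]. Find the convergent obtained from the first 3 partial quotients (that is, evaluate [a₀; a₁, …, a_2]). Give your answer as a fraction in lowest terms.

a_0 = 10: 10/1
a_1 = 1: 11/1
a_2 = 2: 32/3

32/3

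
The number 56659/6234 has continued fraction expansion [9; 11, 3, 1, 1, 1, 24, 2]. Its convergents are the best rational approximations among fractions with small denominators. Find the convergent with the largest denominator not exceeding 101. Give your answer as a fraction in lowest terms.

a_0 = 9: 9/1  (≤ bound)
a_1 = 11: 100/11  (≤ bound)
a_2 = 3: 309/34  (≤ bound)
a_3 = 1: 409/45  (≤ bound)
a_4 = 1: 718/79  (≤ bound)
a_5 = 1: 1127/124  (> 101, stop)

718/79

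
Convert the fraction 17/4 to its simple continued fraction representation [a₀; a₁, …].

[4; 4]

17 = 4·4 + 1, so a_0 = 4
4 = 4·1 + 0, so a_1 = 4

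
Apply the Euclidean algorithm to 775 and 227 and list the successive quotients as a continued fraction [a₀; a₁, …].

[3; 2, 2, 2, 2, 3, 2]

Repeatedly divide and take the remainder:
775 ÷ 227 → quotient 3, remainder 94
227 ÷ 94 → quotient 2, remainder 39
94 ÷ 39 → quotient 2, remainder 16
39 ÷ 16 → quotient 2, remainder 7
16 ÷ 7 → quotient 2, remainder 2
7 ÷ 2 → quotient 3, remainder 1
2 ÷ 1 → quotient 2, remainder 0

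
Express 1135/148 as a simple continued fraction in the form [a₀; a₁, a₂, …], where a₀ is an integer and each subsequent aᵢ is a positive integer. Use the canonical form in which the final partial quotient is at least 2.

[7; 1, 2, 49]

1135 ÷ 148 → quotient 7, remainder 99
148 ÷ 99 → quotient 1, remainder 49
99 ÷ 49 → quotient 2, remainder 1
49 ÷ 1 → quotient 49, remainder 0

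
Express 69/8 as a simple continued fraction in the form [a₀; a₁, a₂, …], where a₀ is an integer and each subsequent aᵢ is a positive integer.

[8; 1, 1, 1, 2]

69 = 8·8 + 5, so a_0 = 8
8 = 1·5 + 3, so a_1 = 1
5 = 1·3 + 2, so a_2 = 1
3 = 1·2 + 1, so a_3 = 1
2 = 2·1 + 0, so a_4 = 2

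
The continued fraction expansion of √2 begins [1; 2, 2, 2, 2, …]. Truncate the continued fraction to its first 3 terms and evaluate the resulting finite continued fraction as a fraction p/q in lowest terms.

7/5

Start with 2.
2 + 1/(2/1) = 2 + 1/2 = 5/2
1 + 1/(5/2) = 1 + 2/5 = 7/5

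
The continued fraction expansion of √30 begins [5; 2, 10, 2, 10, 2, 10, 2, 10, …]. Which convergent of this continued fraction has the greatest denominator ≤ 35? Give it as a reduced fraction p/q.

a_0 = 5: 5/1  (≤ bound)
a_1 = 2: 11/2  (≤ bound)
a_2 = 10: 115/21  (≤ bound)
a_3 = 2: 241/44  (> 35, stop)

115/21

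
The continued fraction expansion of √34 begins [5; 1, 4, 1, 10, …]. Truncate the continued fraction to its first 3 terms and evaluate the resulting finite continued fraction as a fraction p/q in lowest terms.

Collapse the nested fraction from the inside out:
Start with 4.
1 + 1/(4/1) = 1 + 1/4 = 5/4
5 + 1/(5/4) = 5 + 4/5 = 29/5

29/5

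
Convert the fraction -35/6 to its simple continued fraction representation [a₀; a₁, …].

[-6; 6]

⌊-35/6⌋ = -6, remainder 1
⌊6/1⌋ = 6, remainder 0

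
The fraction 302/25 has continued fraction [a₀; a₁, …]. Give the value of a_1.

302 = 12·25 + 2, so a_0 = 12
25 = 12·2 + 1, so a_1 = 12

12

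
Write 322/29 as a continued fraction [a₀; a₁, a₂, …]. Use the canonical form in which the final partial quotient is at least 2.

[11; 9, 1, 2]

322 = 11·29 + 3, so a_0 = 11
29 = 9·3 + 2, so a_1 = 9
3 = 1·2 + 1, so a_2 = 1
2 = 2·1 + 0, so a_3 = 2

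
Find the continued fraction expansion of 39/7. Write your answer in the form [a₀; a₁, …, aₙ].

[5; 1, 1, 3]

⌊39/7⌋ = 5, remainder 4
⌊7/4⌋ = 1, remainder 3
⌊4/3⌋ = 1, remainder 1
⌊3/1⌋ = 3, remainder 0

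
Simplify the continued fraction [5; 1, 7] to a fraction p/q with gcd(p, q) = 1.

47/8

a_0 = 5: 5/1
a_1 = 1: 6/1
a_2 = 7: 47/8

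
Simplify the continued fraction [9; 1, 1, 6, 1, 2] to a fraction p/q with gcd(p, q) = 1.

Work from the innermost term outward:
Start with 2.
1 + 1/(2/1) = 1 + 1/2 = 3/2
6 + 1/(3/2) = 6 + 2/3 = 20/3
1 + 1/(20/3) = 1 + 3/20 = 23/20
1 + 1/(23/20) = 1 + 20/23 = 43/23
9 + 1/(43/23) = 9 + 23/43 = 410/43

410/43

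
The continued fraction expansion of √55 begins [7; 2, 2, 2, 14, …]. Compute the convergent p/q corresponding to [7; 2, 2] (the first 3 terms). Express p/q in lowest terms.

37/5

Build up convergents one term at a time:
a_0 = 7: 7/1
a_1 = 2: 15/2
a_2 = 2: 37/5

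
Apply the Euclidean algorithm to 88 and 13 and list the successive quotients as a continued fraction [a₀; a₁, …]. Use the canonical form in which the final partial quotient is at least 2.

⌊88/13⌋ = 6, remainder 10
⌊13/10⌋ = 1, remainder 3
⌊10/3⌋ = 3, remainder 1
⌊3/1⌋ = 3, remainder 0

[6; 1, 3, 3]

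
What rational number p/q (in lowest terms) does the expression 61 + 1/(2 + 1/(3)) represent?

430/7

Work from the innermost term outward:
Start with 3.
2 + 1/(3/1) = 2 + 1/3 = 7/3
61 + 1/(7/3) = 61 + 3/7 = 430/7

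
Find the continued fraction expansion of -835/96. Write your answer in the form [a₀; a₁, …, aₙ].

-835 = -9·96 + 29, so a_0 = -9
96 = 3·29 + 9, so a_1 = 3
29 = 3·9 + 2, so a_2 = 3
9 = 4·2 + 1, so a_3 = 4
2 = 2·1 + 0, so a_4 = 2

[-9; 3, 3, 4, 2]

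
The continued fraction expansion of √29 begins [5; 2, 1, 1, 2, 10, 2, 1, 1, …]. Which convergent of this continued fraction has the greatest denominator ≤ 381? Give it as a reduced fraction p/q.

a_0 = 5: 5/1  (≤ bound)
a_1 = 2: 11/2  (≤ bound)
a_2 = 1: 16/3  (≤ bound)
a_3 = 1: 27/5  (≤ bound)
a_4 = 2: 70/13  (≤ bound)
a_5 = 10: 727/135  (≤ bound)
a_6 = 2: 1524/283  (≤ bound)
a_7 = 1: 2251/418  (> 381, stop)

1524/283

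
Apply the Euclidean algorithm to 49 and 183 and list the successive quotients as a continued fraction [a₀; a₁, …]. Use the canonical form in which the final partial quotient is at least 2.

⌊49/183⌋ = 0, remainder 49
⌊183/49⌋ = 3, remainder 36
⌊49/36⌋ = 1, remainder 13
⌊36/13⌋ = 2, remainder 10
⌊13/10⌋ = 1, remainder 3
⌊10/3⌋ = 3, remainder 1
⌊3/1⌋ = 3, remainder 0

[0; 3, 1, 2, 1, 3, 3]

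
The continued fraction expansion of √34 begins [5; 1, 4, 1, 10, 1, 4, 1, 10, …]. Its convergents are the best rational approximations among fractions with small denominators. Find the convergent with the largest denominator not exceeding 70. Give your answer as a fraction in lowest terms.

379/65

a_0 = 5: 5/1  (≤ bound)
a_1 = 1: 6/1  (≤ bound)
a_2 = 4: 29/5  (≤ bound)
a_3 = 1: 35/6  (≤ bound)
a_4 = 10: 379/65  (≤ bound)
a_5 = 1: 414/71  (> 70, stop)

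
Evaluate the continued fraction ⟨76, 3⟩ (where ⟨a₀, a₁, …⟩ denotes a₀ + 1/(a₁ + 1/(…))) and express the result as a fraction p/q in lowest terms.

229/3

Start with 3.
76 + 1/(3/1) = 76 + 1/3 = 229/3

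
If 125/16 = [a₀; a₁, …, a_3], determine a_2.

125 = 7·16 + 13, so a_0 = 7
16 = 1·13 + 3, so a_1 = 1
13 = 4·3 + 1, so a_2 = 4

4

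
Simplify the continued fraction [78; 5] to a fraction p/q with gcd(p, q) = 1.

Compute successive convergents:
a_0 = 78: 78/1
a_1 = 5: 391/5

391/5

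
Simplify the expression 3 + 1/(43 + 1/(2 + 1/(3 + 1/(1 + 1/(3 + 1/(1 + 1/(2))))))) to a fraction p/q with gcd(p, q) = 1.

Collapse the nested fraction from the inside out:
Start with 2.
1 + 1/(2/1) = 1 + 1/2 = 3/2
3 + 1/(3/2) = 3 + 2/3 = 11/3
1 + 1/(11/3) = 1 + 3/11 = 14/11
3 + 1/(14/11) = 3 + 11/14 = 53/14
2 + 1/(53/14) = 2 + 14/53 = 120/53
43 + 1/(120/53) = 43 + 53/120 = 5213/120
3 + 1/(5213/120) = 3 + 120/5213 = 15759/5213

15759/5213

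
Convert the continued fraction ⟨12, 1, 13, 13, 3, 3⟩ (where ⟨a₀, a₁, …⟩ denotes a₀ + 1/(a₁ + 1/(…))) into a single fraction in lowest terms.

Start with 3.
3 + 1/(3/1) = 3 + 1/3 = 10/3
13 + 1/(10/3) = 13 + 3/10 = 133/10
13 + 1/(133/10) = 13 + 10/133 = 1739/133
1 + 1/(1739/133) = 1 + 133/1739 = 1872/1739
12 + 1/(1872/1739) = 12 + 1739/1872 = 24203/1872

24203/1872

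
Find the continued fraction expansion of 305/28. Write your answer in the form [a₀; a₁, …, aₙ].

Run the Euclidean algorithm, recording each quotient:
305 ÷ 28 → quotient 10, remainder 25
28 ÷ 25 → quotient 1, remainder 3
25 ÷ 3 → quotient 8, remainder 1
3 ÷ 1 → quotient 3, remainder 0

[10; 1, 8, 3]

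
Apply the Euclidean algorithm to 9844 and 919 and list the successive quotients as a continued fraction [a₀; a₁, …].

[10; 1, 2, 2, 7, 3, 2, 2]

9844 ÷ 919 → quotient 10, remainder 654
919 ÷ 654 → quotient 1, remainder 265
654 ÷ 265 → quotient 2, remainder 124
265 ÷ 124 → quotient 2, remainder 17
124 ÷ 17 → quotient 7, remainder 5
17 ÷ 5 → quotient 3, remainder 2
5 ÷ 2 → quotient 2, remainder 1
2 ÷ 1 → quotient 2, remainder 0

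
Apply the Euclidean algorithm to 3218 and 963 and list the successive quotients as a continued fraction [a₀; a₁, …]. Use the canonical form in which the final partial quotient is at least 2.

3218 = 3·963 + 329, so a_0 = 3
963 = 2·329 + 305, so a_1 = 2
329 = 1·305 + 24, so a_2 = 1
305 = 12·24 + 17, so a_3 = 12
24 = 1·17 + 7, so a_4 = 1
17 = 2·7 + 3, so a_5 = 2
7 = 2·3 + 1, so a_6 = 2
3 = 3·1 + 0, so a_7 = 3

[3; 2, 1, 12, 1, 2, 2, 3]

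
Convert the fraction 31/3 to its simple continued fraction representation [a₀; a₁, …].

[10; 3]

Repeatedly divide and take the remainder:
⌊31/3⌋ = 10, remainder 1
⌊3/1⌋ = 3, remainder 0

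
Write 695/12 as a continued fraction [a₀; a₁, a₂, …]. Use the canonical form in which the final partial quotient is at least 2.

[57; 1, 11]

695 ÷ 12 → quotient 57, remainder 11
12 ÷ 11 → quotient 1, remainder 1
11 ÷ 1 → quotient 11, remainder 0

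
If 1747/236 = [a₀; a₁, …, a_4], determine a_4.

Repeatedly divide and take the remainder:
1747 = 7·236 + 95, so a_0 = 7
236 = 2·95 + 46, so a_1 = 2
95 = 2·46 + 3, so a_2 = 2
46 = 15·3 + 1, so a_3 = 15
3 = 3·1 + 0, so a_4 = 3

3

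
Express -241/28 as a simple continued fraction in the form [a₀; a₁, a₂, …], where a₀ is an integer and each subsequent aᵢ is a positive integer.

[-9; 2, 1, 1, 5]

-241 ÷ 28 → quotient -9, remainder 11
28 ÷ 11 → quotient 2, remainder 6
11 ÷ 6 → quotient 1, remainder 5
6 ÷ 5 → quotient 1, remainder 1
5 ÷ 1 → quotient 5, remainder 0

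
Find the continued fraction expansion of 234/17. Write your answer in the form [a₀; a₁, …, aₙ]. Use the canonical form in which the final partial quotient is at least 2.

[13; 1, 3, 4]

⌊234/17⌋ = 13, remainder 13
⌊17/13⌋ = 1, remainder 4
⌊13/4⌋ = 3, remainder 1
⌊4/1⌋ = 4, remainder 0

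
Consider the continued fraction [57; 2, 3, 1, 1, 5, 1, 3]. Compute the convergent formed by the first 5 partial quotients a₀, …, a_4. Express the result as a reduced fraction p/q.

919/16

Collapse the nested fraction from the inside out:
Start with 1.
1 + 1/(1/1) = 1 + 1/1 = 2/1
3 + 1/(2/1) = 3 + 1/2 = 7/2
2 + 1/(7/2) = 2 + 2/7 = 16/7
57 + 1/(16/7) = 57 + 7/16 = 919/16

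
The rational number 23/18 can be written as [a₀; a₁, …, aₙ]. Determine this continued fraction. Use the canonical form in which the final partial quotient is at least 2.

[1; 3, 1, 1, 2]

23 ÷ 18 → quotient 1, remainder 5
18 ÷ 5 → quotient 3, remainder 3
5 ÷ 3 → quotient 1, remainder 2
3 ÷ 2 → quotient 1, remainder 1
2 ÷ 1 → quotient 2, remainder 0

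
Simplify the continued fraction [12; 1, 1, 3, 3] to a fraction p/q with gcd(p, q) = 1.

Work from the innermost term outward:
Start with 3.
3 + 1/(3/1) = 3 + 1/3 = 10/3
1 + 1/(10/3) = 1 + 3/10 = 13/10
1 + 1/(13/10) = 1 + 10/13 = 23/13
12 + 1/(23/13) = 12 + 13/23 = 289/23

289/23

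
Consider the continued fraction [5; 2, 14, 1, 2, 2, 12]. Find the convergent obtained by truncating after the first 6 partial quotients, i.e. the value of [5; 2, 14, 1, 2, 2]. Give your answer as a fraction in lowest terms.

1168/213

Compute successive convergents:
a_0 = 5: 5/1
a_1 = 2: 11/2
a_2 = 14: 159/29
a_3 = 1: 170/31
a_4 = 2: 499/91
a_5 = 2: 1168/213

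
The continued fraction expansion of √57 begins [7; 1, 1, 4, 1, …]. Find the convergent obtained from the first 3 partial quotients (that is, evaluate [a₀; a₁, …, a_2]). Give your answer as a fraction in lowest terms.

15/2

a_0 = 7: 7/1
a_1 = 1: 8/1
a_2 = 1: 15/2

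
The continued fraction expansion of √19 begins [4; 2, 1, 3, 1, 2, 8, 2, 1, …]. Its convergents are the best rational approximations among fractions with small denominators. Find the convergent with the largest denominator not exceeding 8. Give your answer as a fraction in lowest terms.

13/3

a_0 = 4: 4/1  (≤ bound)
a_1 = 2: 9/2  (≤ bound)
a_2 = 1: 13/3  (≤ bound)
a_3 = 3: 48/11  (> 8, stop)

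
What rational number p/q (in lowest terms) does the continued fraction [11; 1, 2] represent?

Start with 2.
1 + 1/(2/1) = 1 + 1/2 = 3/2
11 + 1/(3/2) = 11 + 2/3 = 35/3

35/3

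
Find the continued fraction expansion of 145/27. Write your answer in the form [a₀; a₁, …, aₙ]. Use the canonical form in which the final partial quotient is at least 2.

145 = 5·27 + 10, so a_0 = 5
27 = 2·10 + 7, so a_1 = 2
10 = 1·7 + 3, so a_2 = 1
7 = 2·3 + 1, so a_3 = 2
3 = 3·1 + 0, so a_4 = 3

[5; 2, 1, 2, 3]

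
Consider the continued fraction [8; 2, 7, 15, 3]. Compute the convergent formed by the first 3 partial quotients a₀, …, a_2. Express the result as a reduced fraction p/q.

127/15

Compute successive convergents:
a_0 = 8: 8/1
a_1 = 2: 17/2
a_2 = 7: 127/15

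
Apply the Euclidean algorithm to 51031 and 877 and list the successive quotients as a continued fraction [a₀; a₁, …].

Run the Euclidean algorithm, recording each quotient:
51031 = 58·877 + 165, so a_0 = 58
877 = 5·165 + 52, so a_1 = 5
165 = 3·52 + 9, so a_2 = 3
52 = 5·9 + 7, so a_3 = 5
9 = 1·7 + 2, so a_4 = 1
7 = 3·2 + 1, so a_5 = 3
2 = 2·1 + 0, so a_6 = 2

[58; 5, 3, 5, 1, 3, 2]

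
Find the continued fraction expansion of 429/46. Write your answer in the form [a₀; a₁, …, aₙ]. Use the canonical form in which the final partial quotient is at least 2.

429 ÷ 46 → quotient 9, remainder 15
46 ÷ 15 → quotient 3, remainder 1
15 ÷ 1 → quotient 15, remainder 0

[9; 3, 15]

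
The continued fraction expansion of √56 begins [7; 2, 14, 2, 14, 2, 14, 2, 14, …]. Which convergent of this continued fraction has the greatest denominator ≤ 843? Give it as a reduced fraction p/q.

List convergents until the denominator exceeds the bound:
a_0 = 7: 7/1  (≤ bound)
a_1 = 2: 15/2  (≤ bound)
a_2 = 14: 217/29  (≤ bound)
a_3 = 2: 449/60  (≤ bound)
a_4 = 14: 6503/869  (> 843, stop)

449/60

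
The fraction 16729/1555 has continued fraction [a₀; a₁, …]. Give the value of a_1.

1

16729 = 10·1555 + 1179, so a_0 = 10
1555 = 1·1179 + 376, so a_1 = 1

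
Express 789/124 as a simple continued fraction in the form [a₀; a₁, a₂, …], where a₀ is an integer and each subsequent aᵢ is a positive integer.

789 = 6·124 + 45, so a_0 = 6
124 = 2·45 + 34, so a_1 = 2
45 = 1·34 + 11, so a_2 = 1
34 = 3·11 + 1, so a_3 = 3
11 = 11·1 + 0, so a_4 = 11

[6; 2, 1, 3, 11]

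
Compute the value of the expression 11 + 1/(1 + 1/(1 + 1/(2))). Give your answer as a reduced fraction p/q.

Starting at the tail and folding back:
Start with 2.
1 + 1/(2/1) = 1 + 1/2 = 3/2
1 + 1/(3/2) = 1 + 2/3 = 5/3
11 + 1/(5/3) = 11 + 3/5 = 58/5

58/5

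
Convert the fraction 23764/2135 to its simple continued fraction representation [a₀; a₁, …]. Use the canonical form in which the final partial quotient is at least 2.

⌊23764/2135⌋ = 11, remainder 279
⌊2135/279⌋ = 7, remainder 182
⌊279/182⌋ = 1, remainder 97
⌊182/97⌋ = 1, remainder 85
⌊97/85⌋ = 1, remainder 12
⌊85/12⌋ = 7, remainder 1
⌊12/1⌋ = 12, remainder 0

[11; 7, 1, 1, 1, 7, 12]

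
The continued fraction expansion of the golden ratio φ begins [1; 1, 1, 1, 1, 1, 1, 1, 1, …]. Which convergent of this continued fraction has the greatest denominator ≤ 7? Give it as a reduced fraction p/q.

8/5

a_0 = 1: 1/1  (≤ bound)
a_1 = 1: 2/1  (≤ bound)
a_2 = 1: 3/2  (≤ bound)
a_3 = 1: 5/3  (≤ bound)
a_4 = 1: 8/5  (≤ bound)
a_5 = 1: 13/8  (> 7, stop)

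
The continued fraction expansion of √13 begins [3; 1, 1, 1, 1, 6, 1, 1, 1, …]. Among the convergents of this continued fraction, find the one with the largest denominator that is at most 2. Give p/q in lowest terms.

7/2

a_0 = 3: 3/1  (≤ bound)
a_1 = 1: 4/1  (≤ bound)
a_2 = 1: 7/2  (≤ bound)
a_3 = 1: 11/3  (> 2, stop)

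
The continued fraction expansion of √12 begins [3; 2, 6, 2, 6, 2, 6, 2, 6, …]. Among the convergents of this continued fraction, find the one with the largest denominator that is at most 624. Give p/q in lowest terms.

a_0 = 3: 3/1  (≤ bound)
a_1 = 2: 7/2  (≤ bound)
a_2 = 6: 45/13  (≤ bound)
a_3 = 2: 97/28  (≤ bound)
a_4 = 6: 627/181  (≤ bound)
a_5 = 2: 1351/390  (≤ bound)
a_6 = 6: 8733/2521  (> 624, stop)

1351/390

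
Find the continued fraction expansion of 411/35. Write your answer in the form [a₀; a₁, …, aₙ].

[11; 1, 2, 1, 8]

411 = 11·35 + 26, so a_0 = 11
35 = 1·26 + 9, so a_1 = 1
26 = 2·9 + 8, so a_2 = 2
9 = 1·8 + 1, so a_3 = 1
8 = 8·1 + 0, so a_4 = 8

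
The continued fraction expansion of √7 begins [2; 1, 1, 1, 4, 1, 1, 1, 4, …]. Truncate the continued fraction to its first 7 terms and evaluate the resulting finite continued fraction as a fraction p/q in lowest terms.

82/31

Starting at the tail and folding back:
Start with 1.
1 + 1/(1/1) = 1 + 1/1 = 2/1
4 + 1/(2/1) = 4 + 1/2 = 9/2
1 + 1/(9/2) = 1 + 2/9 = 11/9
1 + 1/(11/9) = 1 + 9/11 = 20/11
1 + 1/(20/11) = 1 + 11/20 = 31/20
2 + 1/(31/20) = 2 + 20/31 = 82/31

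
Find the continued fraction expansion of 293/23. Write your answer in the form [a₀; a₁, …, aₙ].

[12; 1, 2, 1, 5]

⌊293/23⌋ = 12, remainder 17
⌊23/17⌋ = 1, remainder 6
⌊17/6⌋ = 2, remainder 5
⌊6/5⌋ = 1, remainder 1
⌊5/1⌋ = 5, remainder 0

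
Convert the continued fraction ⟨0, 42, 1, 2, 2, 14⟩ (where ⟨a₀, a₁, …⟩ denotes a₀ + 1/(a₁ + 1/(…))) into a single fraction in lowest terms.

Start with 14.
2 + 1/(14/1) = 2 + 1/14 = 29/14
2 + 1/(29/14) = 2 + 14/29 = 72/29
1 + 1/(72/29) = 1 + 29/72 = 101/72
42 + 1/(101/72) = 42 + 72/101 = 4314/101
0 + 1/(4314/101) = 0 + 101/4314 = 101/4314

101/4314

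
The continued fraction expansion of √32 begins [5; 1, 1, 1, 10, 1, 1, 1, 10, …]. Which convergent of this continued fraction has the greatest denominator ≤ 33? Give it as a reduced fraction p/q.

a_0 = 5: 5/1  (≤ bound)
a_1 = 1: 6/1  (≤ bound)
a_2 = 1: 11/2  (≤ bound)
a_3 = 1: 17/3  (≤ bound)
a_4 = 10: 181/32  (≤ bound)
a_5 = 1: 198/35  (> 33, stop)

181/32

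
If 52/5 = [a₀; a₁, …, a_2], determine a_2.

Repeatedly divide and take the remainder:
52 ÷ 5 → quotient 10, remainder 2
5 ÷ 2 → quotient 2, remainder 1
2 ÷ 1 → quotient 2, remainder 0

2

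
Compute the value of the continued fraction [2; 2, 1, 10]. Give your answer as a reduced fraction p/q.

75/32

Start with 10.
1 + 1/(10/1) = 1 + 1/10 = 11/10
2 + 1/(11/10) = 2 + 10/11 = 32/11
2 + 1/(32/11) = 2 + 11/32 = 75/32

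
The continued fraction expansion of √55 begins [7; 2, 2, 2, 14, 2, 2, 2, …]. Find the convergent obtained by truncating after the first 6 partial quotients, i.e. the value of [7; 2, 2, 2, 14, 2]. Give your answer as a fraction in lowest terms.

a_0 = 7: 7/1
a_1 = 2: 15/2
a_2 = 2: 37/5
a_3 = 2: 89/12
a_4 = 14: 1283/173
a_5 = 2: 2655/358

2655/358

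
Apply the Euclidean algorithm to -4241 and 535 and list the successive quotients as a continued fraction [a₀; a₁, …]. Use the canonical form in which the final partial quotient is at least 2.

[-8; 13, 1, 2, 1, 1, 5]

Repeatedly divide and take the remainder:
-4241 = -8·535 + 39, so a_0 = -8
535 = 13·39 + 28, so a_1 = 13
39 = 1·28 + 11, so a_2 = 1
28 = 2·11 + 6, so a_3 = 2
11 = 1·6 + 5, so a_4 = 1
6 = 1·5 + 1, so a_5 = 1
5 = 5·1 + 0, so a_6 = 5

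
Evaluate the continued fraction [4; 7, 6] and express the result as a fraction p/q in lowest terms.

178/43

Work from the innermost term outward:
Start with 6.
7 + 1/(6/1) = 7 + 1/6 = 43/6
4 + 1/(43/6) = 4 + 6/43 = 178/43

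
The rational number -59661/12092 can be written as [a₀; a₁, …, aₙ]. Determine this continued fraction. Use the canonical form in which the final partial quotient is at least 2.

[-5; 15, 7, 2, 7, 7]

-59661 = -5·12092 + 799, so a_0 = -5
12092 = 15·799 + 107, so a_1 = 15
799 = 7·107 + 50, so a_2 = 7
107 = 2·50 + 7, so a_3 = 2
50 = 7·7 + 1, so a_4 = 7
7 = 7·1 + 0, so a_5 = 7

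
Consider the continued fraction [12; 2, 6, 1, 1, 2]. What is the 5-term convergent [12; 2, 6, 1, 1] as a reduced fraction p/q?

Collapse the nested fraction from the inside out:
Start with 1.
1 + 1/(1/1) = 1 + 1/1 = 2/1
6 + 1/(2/1) = 6 + 1/2 = 13/2
2 + 1/(13/2) = 2 + 2/13 = 28/13
12 + 1/(28/13) = 12 + 13/28 = 349/28

349/28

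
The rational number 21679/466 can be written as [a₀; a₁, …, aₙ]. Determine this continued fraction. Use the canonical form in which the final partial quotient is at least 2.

[46; 1, 1, 11, 6, 1, 2]

21679 ÷ 466 → quotient 46, remainder 243
466 ÷ 243 → quotient 1, remainder 223
243 ÷ 223 → quotient 1, remainder 20
223 ÷ 20 → quotient 11, remainder 3
20 ÷ 3 → quotient 6, remainder 2
3 ÷ 2 → quotient 1, remainder 1
2 ÷ 1 → quotient 2, remainder 0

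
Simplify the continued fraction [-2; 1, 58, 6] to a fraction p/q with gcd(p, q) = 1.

Collapse the nested fraction from the inside out:
Start with 6.
58 + 1/(6/1) = 58 + 1/6 = 349/6
1 + 1/(349/6) = 1 + 6/349 = 355/349
-2 + 1/(355/349) = -2 + 349/355 = -361/355

-361/355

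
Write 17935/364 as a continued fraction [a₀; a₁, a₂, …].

Apply division with remainder until the remainder is 0:
17935 = 49·364 + 99, so a_0 = 49
364 = 3·99 + 67, so a_1 = 3
99 = 1·67 + 32, so a_2 = 1
67 = 2·32 + 3, so a_3 = 2
32 = 10·3 + 2, so a_4 = 10
3 = 1·2 + 1, so a_5 = 1
2 = 2·1 + 0, so a_6 = 2

[49; 3, 1, 2, 10, 1, 2]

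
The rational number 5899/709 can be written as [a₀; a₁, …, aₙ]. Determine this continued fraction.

Run the Euclidean algorithm, recording each quotient:
⌊5899/709⌋ = 8, remainder 227
⌊709/227⌋ = 3, remainder 28
⌊227/28⌋ = 8, remainder 3
⌊28/3⌋ = 9, remainder 1
⌊3/1⌋ = 3, remainder 0

[8; 3, 8, 9, 3]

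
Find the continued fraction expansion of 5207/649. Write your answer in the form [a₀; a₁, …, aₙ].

[8; 43, 3, 1, 3]

5207 ÷ 649 → quotient 8, remainder 15
649 ÷ 15 → quotient 43, remainder 4
15 ÷ 4 → quotient 3, remainder 3
4 ÷ 3 → quotient 1, remainder 1
3 ÷ 1 → quotient 3, remainder 0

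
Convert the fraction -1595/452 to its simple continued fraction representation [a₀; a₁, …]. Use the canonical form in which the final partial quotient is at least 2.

[-4; 2, 8, 5, 5]

Run the Euclidean algorithm, recording each quotient:
-1595 = -4·452 + 213, so a_0 = -4
452 = 2·213 + 26, so a_1 = 2
213 = 8·26 + 5, so a_2 = 8
26 = 5·5 + 1, so a_3 = 5
5 = 5·1 + 0, so a_4 = 5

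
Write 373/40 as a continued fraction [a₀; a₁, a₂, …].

Apply division with remainder until the remainder is 0:
373 = 9·40 + 13, so a_0 = 9
40 = 3·13 + 1, so a_1 = 3
13 = 13·1 + 0, so a_2 = 13

[9; 3, 13]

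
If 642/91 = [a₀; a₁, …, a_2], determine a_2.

5

642 ÷ 91 → quotient 7, remainder 5
91 ÷ 5 → quotient 18, remainder 1
5 ÷ 1 → quotient 5, remainder 0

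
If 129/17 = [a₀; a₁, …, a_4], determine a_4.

3

129 = 7·17 + 10, so a_0 = 7
17 = 1·10 + 7, so a_1 = 1
10 = 1·7 + 3, so a_2 = 1
7 = 2·3 + 1, so a_3 = 2
3 = 3·1 + 0, so a_4 = 3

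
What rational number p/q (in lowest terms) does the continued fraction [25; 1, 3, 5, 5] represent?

2808/109

Build up convergents one term at a time:
a_0 = 25: 25/1
a_1 = 1: 26/1
a_2 = 3: 103/4
a_3 = 5: 541/21
a_4 = 5: 2808/109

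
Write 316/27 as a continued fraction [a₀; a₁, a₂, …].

Apply division with remainder until the remainder is 0:
⌊316/27⌋ = 11, remainder 19
⌊27/19⌋ = 1, remainder 8
⌊19/8⌋ = 2, remainder 3
⌊8/3⌋ = 2, remainder 2
⌊3/2⌋ = 1, remainder 1
⌊2/1⌋ = 2, remainder 0

[11; 1, 2, 2, 1, 2]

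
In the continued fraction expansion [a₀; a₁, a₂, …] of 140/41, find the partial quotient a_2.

2

Run the Euclidean algorithm, recording each quotient:
140 = 3·41 + 17, so a_0 = 3
41 = 2·17 + 7, so a_1 = 2
17 = 2·7 + 3, so a_2 = 2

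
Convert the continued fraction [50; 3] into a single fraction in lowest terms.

a_0 = 50: 50/1
a_1 = 3: 151/3

151/3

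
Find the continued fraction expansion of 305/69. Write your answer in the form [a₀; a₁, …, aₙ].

[4; 2, 2, 1, 1, 1, 3]

305 = 4·69 + 29, so a_0 = 4
69 = 2·29 + 11, so a_1 = 2
29 = 2·11 + 7, so a_2 = 2
11 = 1·7 + 4, so a_3 = 1
7 = 1·4 + 3, so a_4 = 1
4 = 1·3 + 1, so a_5 = 1
3 = 3·1 + 0, so a_6 = 3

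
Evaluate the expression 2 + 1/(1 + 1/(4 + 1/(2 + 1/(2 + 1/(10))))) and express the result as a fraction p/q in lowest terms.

a_0 = 2: 2/1
a_1 = 1: 3/1
a_2 = 4: 14/5
a_3 = 2: 31/11
a_4 = 2: 76/27
a_5 = 10: 791/281

791/281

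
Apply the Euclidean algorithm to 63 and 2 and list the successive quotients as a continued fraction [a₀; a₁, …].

Repeatedly divide and take the remainder:
63 ÷ 2 → quotient 31, remainder 1
2 ÷ 1 → quotient 2, remainder 0

[31; 2]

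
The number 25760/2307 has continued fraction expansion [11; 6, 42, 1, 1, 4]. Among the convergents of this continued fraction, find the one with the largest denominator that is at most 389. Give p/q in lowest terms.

List convergents until the denominator exceeds the bound:
a_0 = 11: 11/1  (≤ bound)
a_1 = 6: 67/6  (≤ bound)
a_2 = 42: 2825/253  (≤ bound)
a_3 = 1: 2892/259  (≤ bound)
a_4 = 1: 5717/512  (> 389, stop)

2892/259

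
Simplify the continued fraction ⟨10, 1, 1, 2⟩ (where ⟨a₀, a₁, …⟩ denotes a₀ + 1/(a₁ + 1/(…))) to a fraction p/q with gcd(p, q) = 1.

53/5

a_0 = 10: 10/1
a_1 = 1: 11/1
a_2 = 1: 21/2
a_3 = 2: 53/5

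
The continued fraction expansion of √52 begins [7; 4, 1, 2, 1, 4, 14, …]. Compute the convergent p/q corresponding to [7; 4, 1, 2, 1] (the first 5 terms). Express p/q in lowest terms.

137/19

a_0 = 7: 7/1
a_1 = 4: 29/4
a_2 = 1: 36/5
a_3 = 2: 101/14
a_4 = 1: 137/19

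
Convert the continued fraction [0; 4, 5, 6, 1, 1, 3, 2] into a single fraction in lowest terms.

541/2269

a_0 = 0: 0/1
a_1 = 4: 1/4
a_2 = 5: 5/21
a_3 = 6: 31/130
a_4 = 1: 36/151
a_5 = 1: 67/281
a_6 = 3: 237/994
a_7 = 2: 541/2269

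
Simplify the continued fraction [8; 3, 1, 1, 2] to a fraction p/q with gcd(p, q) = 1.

149/18

a_0 = 8: 8/1
a_1 = 3: 25/3
a_2 = 1: 33/4
a_3 = 1: 58/7
a_4 = 2: 149/18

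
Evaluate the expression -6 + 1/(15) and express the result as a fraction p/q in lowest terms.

a_0 = -6: -6/1
a_1 = 15: -89/15

-89/15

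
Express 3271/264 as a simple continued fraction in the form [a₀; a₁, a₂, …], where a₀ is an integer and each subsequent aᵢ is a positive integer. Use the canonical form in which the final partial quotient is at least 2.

[12; 2, 1, 1, 3, 2, 6]

3271 = 12·264 + 103, so a_0 = 12
264 = 2·103 + 58, so a_1 = 2
103 = 1·58 + 45, so a_2 = 1
58 = 1·45 + 13, so a_3 = 1
45 = 3·13 + 6, so a_4 = 3
13 = 2·6 + 1, so a_5 = 2
6 = 6·1 + 0, so a_6 = 6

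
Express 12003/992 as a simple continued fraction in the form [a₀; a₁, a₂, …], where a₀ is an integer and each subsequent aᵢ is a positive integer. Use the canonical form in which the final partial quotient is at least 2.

[12; 10, 49, 2]

Run the Euclidean algorithm, recording each quotient:
12003 = 12·992 + 99, so a_0 = 12
992 = 10·99 + 2, so a_1 = 10
99 = 49·2 + 1, so a_2 = 49
2 = 2·1 + 0, so a_3 = 2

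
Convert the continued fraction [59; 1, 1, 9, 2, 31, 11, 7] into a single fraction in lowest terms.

Start with 7.
11 + 1/(7/1) = 11 + 1/7 = 78/7
31 + 1/(78/7) = 31 + 7/78 = 2425/78
2 + 1/(2425/78) = 2 + 78/2425 = 4928/2425
9 + 1/(4928/2425) = 9 + 2425/4928 = 46777/4928
1 + 1/(46777/4928) = 1 + 4928/46777 = 51705/46777
1 + 1/(51705/46777) = 1 + 46777/51705 = 98482/51705
59 + 1/(98482/51705) = 59 + 51705/98482 = 5862143/98482

5862143/98482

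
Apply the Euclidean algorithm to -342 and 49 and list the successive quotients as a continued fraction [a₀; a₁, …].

Run the Euclidean algorithm, recording each quotient:
⌊-342/49⌋ = -7, remainder 1
⌊49/1⌋ = 49, remainder 0

[-7; 49]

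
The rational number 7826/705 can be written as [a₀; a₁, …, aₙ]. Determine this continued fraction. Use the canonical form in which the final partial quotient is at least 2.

Apply division with remainder until the remainder is 0:
7826 ÷ 705 → quotient 11, remainder 71
705 ÷ 71 → quotient 9, remainder 66
71 ÷ 66 → quotient 1, remainder 5
66 ÷ 5 → quotient 13, remainder 1
5 ÷ 1 → quotient 5, remainder 0

[11; 9, 1, 13, 5]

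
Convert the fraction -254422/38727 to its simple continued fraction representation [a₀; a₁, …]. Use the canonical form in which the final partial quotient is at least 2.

-254422 ÷ 38727 → quotient -7, remainder 16667
38727 ÷ 16667 → quotient 2, remainder 5393
16667 ÷ 5393 → quotient 3, remainder 488
5393 ÷ 488 → quotient 11, remainder 25
488 ÷ 25 → quotient 19, remainder 13
25 ÷ 13 → quotient 1, remainder 12
13 ÷ 12 → quotient 1, remainder 1
12 ÷ 1 → quotient 12, remainder 0

[-7; 2, 3, 11, 19, 1, 1, 12]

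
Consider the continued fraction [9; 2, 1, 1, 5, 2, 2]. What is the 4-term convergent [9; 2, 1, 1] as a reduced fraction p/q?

47/5

Work from the innermost term outward:
Start with 1.
1 + 1/(1/1) = 1 + 1/1 = 2/1
2 + 1/(2/1) = 2 + 1/2 = 5/2
9 + 1/(5/2) = 9 + 2/5 = 47/5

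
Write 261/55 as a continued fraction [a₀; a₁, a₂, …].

[4; 1, 2, 1, 13]

261 ÷ 55 → quotient 4, remainder 41
55 ÷ 41 → quotient 1, remainder 14
41 ÷ 14 → quotient 2, remainder 13
14 ÷ 13 → quotient 1, remainder 1
13 ÷ 1 → quotient 13, remainder 0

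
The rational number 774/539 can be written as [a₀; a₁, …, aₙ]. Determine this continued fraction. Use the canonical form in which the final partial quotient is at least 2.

[1; 2, 3, 2, 2, 6, 2]

Run the Euclidean algorithm, recording each quotient:
774 ÷ 539 → quotient 1, remainder 235
539 ÷ 235 → quotient 2, remainder 69
235 ÷ 69 → quotient 3, remainder 28
69 ÷ 28 → quotient 2, remainder 13
28 ÷ 13 → quotient 2, remainder 2
13 ÷ 2 → quotient 6, remainder 1
2 ÷ 1 → quotient 2, remainder 0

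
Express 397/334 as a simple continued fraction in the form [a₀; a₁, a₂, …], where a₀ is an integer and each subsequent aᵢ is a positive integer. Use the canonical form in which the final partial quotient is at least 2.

Repeatedly divide and take the remainder:
397 ÷ 334 → quotient 1, remainder 63
334 ÷ 63 → quotient 5, remainder 19
63 ÷ 19 → quotient 3, remainder 6
19 ÷ 6 → quotient 3, remainder 1
6 ÷ 1 → quotient 6, remainder 0

[1; 5, 3, 3, 6]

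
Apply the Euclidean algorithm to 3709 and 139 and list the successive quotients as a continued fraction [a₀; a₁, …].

3709 = 26·139 + 95, so a_0 = 26
139 = 1·95 + 44, so a_1 = 1
95 = 2·44 + 7, so a_2 = 2
44 = 6·7 + 2, so a_3 = 6
7 = 3·2 + 1, so a_4 = 3
2 = 2·1 + 0, so a_5 = 2

[26; 1, 2, 6, 3, 2]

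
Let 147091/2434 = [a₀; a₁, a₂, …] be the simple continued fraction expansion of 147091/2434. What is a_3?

Repeatedly divide and take the remainder:
147091 = 60·2434 + 1051, so a_0 = 60
2434 = 2·1051 + 332, so a_1 = 2
1051 = 3·332 + 55, so a_2 = 3
332 = 6·55 + 2, so a_3 = 6

6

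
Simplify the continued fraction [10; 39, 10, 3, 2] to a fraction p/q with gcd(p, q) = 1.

28222/2815

Start with 2.
3 + 1/(2/1) = 3 + 1/2 = 7/2
10 + 1/(7/2) = 10 + 2/7 = 72/7
39 + 1/(72/7) = 39 + 7/72 = 2815/72
10 + 1/(2815/72) = 10 + 72/2815 = 28222/2815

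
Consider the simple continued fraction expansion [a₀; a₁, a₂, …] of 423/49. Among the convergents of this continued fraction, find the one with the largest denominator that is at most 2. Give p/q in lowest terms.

a_0 = 8: 8/1  (≤ bound)
a_1 = 1: 9/1  (≤ bound)
a_2 = 1: 17/2  (≤ bound)
a_3 = 1: 26/3  (> 2, stop)

17/2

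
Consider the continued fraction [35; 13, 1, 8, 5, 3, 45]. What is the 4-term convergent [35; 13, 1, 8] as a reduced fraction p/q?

4384/125

Start with 8.
1 + 1/(8/1) = 1 + 1/8 = 9/8
13 + 1/(9/8) = 13 + 8/9 = 125/9
35 + 1/(125/9) = 35 + 9/125 = 4384/125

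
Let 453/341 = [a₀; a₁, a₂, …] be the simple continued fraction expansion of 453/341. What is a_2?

22

453 = 1·341 + 112, so a_0 = 1
341 = 3·112 + 5, so a_1 = 3
112 = 22·5 + 2, so a_2 = 22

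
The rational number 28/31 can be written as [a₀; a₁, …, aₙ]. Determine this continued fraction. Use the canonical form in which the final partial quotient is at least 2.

[0; 1, 9, 3]

28 = 0·31 + 28, so a_0 = 0
31 = 1·28 + 3, so a_1 = 1
28 = 9·3 + 1, so a_2 = 9
3 = 3·1 + 0, so a_3 = 3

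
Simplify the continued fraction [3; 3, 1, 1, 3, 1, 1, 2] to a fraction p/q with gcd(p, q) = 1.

Start with 2.
1 + 1/(2/1) = 1 + 1/2 = 3/2
1 + 1/(3/2) = 1 + 2/3 = 5/3
3 + 1/(5/3) = 3 + 3/5 = 18/5
1 + 1/(18/5) = 1 + 5/18 = 23/18
1 + 1/(23/18) = 1 + 18/23 = 41/23
3 + 1/(41/23) = 3 + 23/41 = 146/41
3 + 1/(146/41) = 3 + 41/146 = 479/146

479/146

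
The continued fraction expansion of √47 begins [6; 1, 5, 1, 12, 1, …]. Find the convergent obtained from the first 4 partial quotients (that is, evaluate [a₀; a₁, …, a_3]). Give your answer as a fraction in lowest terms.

48/7

Start with 1.
5 + 1/(1/1) = 5 + 1/1 = 6/1
1 + 1/(6/1) = 1 + 1/6 = 7/6
6 + 1/(7/6) = 6 + 6/7 = 48/7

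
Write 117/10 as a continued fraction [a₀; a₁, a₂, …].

117 = 11·10 + 7, so a_0 = 11
10 = 1·7 + 3, so a_1 = 1
7 = 2·3 + 1, so a_2 = 2
3 = 3·1 + 0, so a_3 = 3

[11; 1, 2, 3]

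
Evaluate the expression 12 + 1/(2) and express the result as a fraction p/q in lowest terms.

25/2

Work from the innermost term outward:
Start with 2.
12 + 1/(2/1) = 12 + 1/2 = 25/2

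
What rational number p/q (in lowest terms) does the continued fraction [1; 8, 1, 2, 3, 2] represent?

Collapse the nested fraction from the inside out:
Start with 2.
3 + 1/(2/1) = 3 + 1/2 = 7/2
2 + 1/(7/2) = 2 + 2/7 = 16/7
1 + 1/(16/7) = 1 + 7/16 = 23/16
8 + 1/(23/16) = 8 + 16/23 = 200/23
1 + 1/(200/23) = 1 + 23/200 = 223/200

223/200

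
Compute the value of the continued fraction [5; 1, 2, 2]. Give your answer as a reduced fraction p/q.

Use the convergent recurrence hₖ = aₖ·hₖ₋₁ + hₖ₋₂ (and likewise for the denominators kₖ):
a_0 = 5: 5/1
a_1 = 1: 6/1
a_2 = 2: 17/3
a_3 = 2: 40/7

40/7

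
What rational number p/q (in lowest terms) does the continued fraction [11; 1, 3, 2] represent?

106/9

Start with 2.
3 + 1/(2/1) = 3 + 1/2 = 7/2
1 + 1/(7/2) = 1 + 2/7 = 9/7
11 + 1/(9/7) = 11 + 7/9 = 106/9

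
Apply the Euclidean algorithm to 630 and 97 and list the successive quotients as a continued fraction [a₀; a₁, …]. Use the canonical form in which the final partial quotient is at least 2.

[6; 2, 48]

630 ÷ 97 → quotient 6, remainder 48
97 ÷ 48 → quotient 2, remainder 1
48 ÷ 1 → quotient 48, remainder 0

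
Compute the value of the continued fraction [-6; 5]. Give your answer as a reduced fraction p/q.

-29/5

a_0 = -6: -6/1
a_1 = 5: -29/5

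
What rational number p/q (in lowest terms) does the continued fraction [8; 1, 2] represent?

a_0 = 8: 8/1
a_1 = 1: 9/1
a_2 = 2: 26/3

26/3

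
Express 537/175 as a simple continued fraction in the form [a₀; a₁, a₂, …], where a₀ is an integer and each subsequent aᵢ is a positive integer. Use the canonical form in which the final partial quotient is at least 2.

[3; 14, 1, 1, 2, 2]

537 = 3·175 + 12, so a_0 = 3
175 = 14·12 + 7, so a_1 = 14
12 = 1·7 + 5, so a_2 = 1
7 = 1·5 + 2, so a_3 = 1
5 = 2·2 + 1, so a_4 = 2
2 = 2·1 + 0, so a_5 = 2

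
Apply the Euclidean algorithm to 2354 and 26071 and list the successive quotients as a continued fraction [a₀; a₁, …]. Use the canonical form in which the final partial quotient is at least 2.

2354 = 0·26071 + 2354, so a_0 = 0
26071 = 11·2354 + 177, so a_1 = 11
2354 = 13·177 + 53, so a_2 = 13
177 = 3·53 + 18, so a_3 = 3
53 = 2·18 + 17, so a_4 = 2
18 = 1·17 + 1, so a_5 = 1
17 = 17·1 + 0, so a_6 = 17

[0; 11, 13, 3, 2, 1, 17]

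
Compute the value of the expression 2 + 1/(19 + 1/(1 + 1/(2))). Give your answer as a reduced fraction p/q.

Starting at the tail and folding back:
Start with 2.
1 + 1/(2/1) = 1 + 1/2 = 3/2
19 + 1/(3/2) = 19 + 2/3 = 59/3
2 + 1/(59/3) = 2 + 3/59 = 121/59

121/59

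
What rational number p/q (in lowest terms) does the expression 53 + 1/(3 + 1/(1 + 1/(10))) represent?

2290/43

Start with 10.
1 + 1/(10/1) = 1 + 1/10 = 11/10
3 + 1/(11/10) = 3 + 10/11 = 43/11
53 + 1/(43/11) = 53 + 11/43 = 2290/43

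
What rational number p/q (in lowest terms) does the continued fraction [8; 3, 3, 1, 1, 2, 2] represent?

1171/141

Start with 2.
2 + 1/(2/1) = 2 + 1/2 = 5/2
1 + 1/(5/2) = 1 + 2/5 = 7/5
1 + 1/(7/5) = 1 + 5/7 = 12/7
3 + 1/(12/7) = 3 + 7/12 = 43/12
3 + 1/(43/12) = 3 + 12/43 = 141/43
8 + 1/(141/43) = 8 + 43/141 = 1171/141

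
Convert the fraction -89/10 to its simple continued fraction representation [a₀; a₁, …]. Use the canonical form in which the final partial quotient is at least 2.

[-9; 10]

-89 ÷ 10 → quotient -9, remainder 1
10 ÷ 1 → quotient 10, remainder 0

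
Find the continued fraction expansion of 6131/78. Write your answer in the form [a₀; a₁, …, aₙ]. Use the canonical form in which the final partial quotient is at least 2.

[78; 1, 1, 1, 1, 15]

⌊6131/78⌋ = 78, remainder 47
⌊78/47⌋ = 1, remainder 31
⌊47/31⌋ = 1, remainder 16
⌊31/16⌋ = 1, remainder 15
⌊16/15⌋ = 1, remainder 1
⌊15/1⌋ = 15, remainder 0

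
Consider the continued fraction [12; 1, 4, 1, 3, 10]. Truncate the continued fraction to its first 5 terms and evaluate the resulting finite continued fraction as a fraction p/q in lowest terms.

295/23

Start with 3.
1 + 1/(3/1) = 1 + 1/3 = 4/3
4 + 1/(4/3) = 4 + 3/4 = 19/4
1 + 1/(19/4) = 1 + 4/19 = 23/19
12 + 1/(23/19) = 12 + 19/23 = 295/23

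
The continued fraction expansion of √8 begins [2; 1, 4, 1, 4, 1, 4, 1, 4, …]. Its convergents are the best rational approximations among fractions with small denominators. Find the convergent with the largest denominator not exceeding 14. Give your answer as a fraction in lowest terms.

a_0 = 2: 2/1  (≤ bound)
a_1 = 1: 3/1  (≤ bound)
a_2 = 4: 14/5  (≤ bound)
a_3 = 1: 17/6  (≤ bound)
a_4 = 4: 82/29  (> 14, stop)

17/6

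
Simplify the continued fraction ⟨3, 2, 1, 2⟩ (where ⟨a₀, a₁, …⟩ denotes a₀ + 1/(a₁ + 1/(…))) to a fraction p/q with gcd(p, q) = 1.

Start with 2.
1 + 1/(2/1) = 1 + 1/2 = 3/2
2 + 1/(3/2) = 2 + 2/3 = 8/3
3 + 1/(8/3) = 3 + 3/8 = 27/8

27/8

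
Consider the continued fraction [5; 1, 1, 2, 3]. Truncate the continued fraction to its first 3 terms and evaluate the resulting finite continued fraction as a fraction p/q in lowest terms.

11/2

Start with 1.
1 + 1/(1/1) = 1 + 1/1 = 2/1
5 + 1/(2/1) = 5 + 1/2 = 11/2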